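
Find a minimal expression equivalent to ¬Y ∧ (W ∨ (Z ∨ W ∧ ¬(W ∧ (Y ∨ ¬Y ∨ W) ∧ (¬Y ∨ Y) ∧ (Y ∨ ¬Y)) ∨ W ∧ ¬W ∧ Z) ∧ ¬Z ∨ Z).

¬Y ∧ (W ∨ (Z ∨ W ∧ ¬(W ∧ (Y ∨ ¬Y ∨ W) ∧ (¬Y ∨ Y) ∧ (Y ∨ ¬Y)) ∨ W ∧ ¬W ∧ Z) ∧ ¬Z ∨ Z)
= ¬Y ∧ (W ∨ (Z ∨ W ∧ ¬(W ∧ (Y ∨ ¬Y ∨ W) ∧ (Y ∨ ¬Y)) ∨ W ∧ ¬W ∧ Z) ∧ ¬Z ∨ Z)
= ¬Y ∧ (W ∨ (Z ∨ W ∧ ¬(W ∧ (Y ∨ ¬Y)) ∨ W ∧ ¬W ∧ Z) ∧ ¬Z ∨ Z)
= ¬Y ∧ (W ∨ (Z ∨ W ∧ ¬W ∨ W ∧ ¬W ∧ Z) ∧ ¬Z ∨ Z)
= ¬Y ∧ (W ∨ (Z ∨ W ∧ ¬W) ∧ ¬Z ∨ Z)
= ¬Y ∧ (W ∨ Z ∧ ¬Z ∨ Z)
= ¬Y ∧ (W ∨ Z)

¬Y ∧ (W ∨ Z)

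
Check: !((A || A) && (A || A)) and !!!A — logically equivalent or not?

E1: !((A || A) && (A || A))
    = !(A || A)
    = !A
E2: !!!A
    = !A
Both reduce to !A, so they are equivalent.

Yes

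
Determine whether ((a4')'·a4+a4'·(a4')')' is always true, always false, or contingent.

((a4')'·a4+a4'·(a4')')'
= ((a4')')'   — distribution
= a4'   — double negation
This depends on a4, so it is not a constant.

contingent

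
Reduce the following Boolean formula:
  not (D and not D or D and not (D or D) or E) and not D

not (D and not D or D and not (D or D) or E) and not D
= not (D and not D or D and not D or E) and not D   [idempotence]
= not (D and not D or E) and not D   [idempotence]
= not E and not D   [complement / identity]

not E and not D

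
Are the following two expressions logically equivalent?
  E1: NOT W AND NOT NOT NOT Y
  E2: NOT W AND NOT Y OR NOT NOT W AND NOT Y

E1: NOT W AND NOT NOT NOT Y
    = NOT W AND NOT Y   (double negation)
E2: NOT W AND NOT Y OR NOT NOT W AND NOT Y
    = NOT W AND NOT Y OR W AND NOT Y   (double negation)
    = NOT Y   (distribution)
These differ: at W=1, Y=0, E1 = 0 but E2 = 1.

No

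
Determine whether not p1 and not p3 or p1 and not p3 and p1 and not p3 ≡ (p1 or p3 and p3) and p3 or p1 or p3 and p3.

E1: not p1 and not p3 or p1 and not p3 and p1 and not p3
    = not p1 and not p3 or p1 and not p3   [idempotence]
    = not p3   [distribution]
E2: (p1 or p3 and p3) and p3 or p1 or p3 and p3
    = p1 or p3 and p3   [absorption]
    = p1 or p3   [idempotence]
These differ: at p1=0, p3=1, E1 = 0 but E2 = 1.

No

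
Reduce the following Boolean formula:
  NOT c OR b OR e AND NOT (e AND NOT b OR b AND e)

NOT c OR b OR e AND NOT (e AND NOT b OR b AND e)
= NOT c OR b OR e AND NOT e
= NOT c OR b

NOT c OR b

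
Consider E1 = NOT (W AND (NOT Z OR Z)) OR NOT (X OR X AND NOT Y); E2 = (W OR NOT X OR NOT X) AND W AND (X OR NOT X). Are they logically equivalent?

E1: NOT (W AND (NOT Z OR Z)) OR NOT (X OR X AND NOT Y)
    = NOT W OR NOT (X OR X AND NOT Y)   — complement / identity
    = NOT W OR NOT X   — absorption
E2: (W OR NOT X OR NOT X) AND W AND (X OR NOT X)
    = (W OR NOT X OR NOT X) AND W   — complement / identity
    = (W OR NOT X) AND W   — idempotence
    = W   — absorption
These differ: at W=0, X=0, Y=1, Z=0, E1 = 1 but E2 = 0.

No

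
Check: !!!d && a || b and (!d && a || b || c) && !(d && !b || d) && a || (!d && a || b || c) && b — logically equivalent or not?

Yes

E1: !!!d && a || b
    = !d && a || b   — double negation
E2: (!d && a || b || c) && !(d && !b || d) && a || (!d && a || b || c) && b
    = (!d && a || b || c) && (!(d && !b || d) && a || b)   — distribution
    = (!d && a || b || c) && (!d && a || b)   — absorption
    = !d && a || b   — absorption
Both reduce to !d && a || b, so they are equivalent.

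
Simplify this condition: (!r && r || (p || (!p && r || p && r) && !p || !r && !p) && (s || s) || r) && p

(s || r) && p

(!r && r || (p || (!p && r || p && r) && !p || !r && !p) && (s || s) || r) && p
= (!r && r || (p || r && !p || !r && !p) && (s || s) || r) && p
= (!r && r || (p || !p) && (s || s) || r) && p
= ((p || !p) && (s || s) || r) && p
= (s || s || r) && p
= (s || r) && p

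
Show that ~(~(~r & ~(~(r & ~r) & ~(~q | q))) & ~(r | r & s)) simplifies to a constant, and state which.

1

~(~(~r & ~(~(r & ~r) & ~(~q | q))) & ~(r | r & s))
= ~(~(~r & (r & ~r | ~q | q)) & ~(r | r & s))   — De Morgan
= ~(~(~r & (r & ~r | ~q | q)) & ~r)   — absorption
= ~(~(~r & (~q | q)) & ~r)   — complement / identity
= ~r & (~q | q) | r   — De Morgan
= ~r | r   — complement / identity
= 1   — complement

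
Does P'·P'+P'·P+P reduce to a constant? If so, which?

yes, True

P'·P'+P'·P+P
= P'+P
= 1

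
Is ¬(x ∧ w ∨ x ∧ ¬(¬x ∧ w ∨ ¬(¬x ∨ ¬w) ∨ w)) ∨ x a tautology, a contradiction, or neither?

tautology

¬(x ∧ w ∨ x ∧ ¬(¬x ∧ w ∨ ¬(¬x ∨ ¬w) ∨ w)) ∨ x
= ¬(x ∧ w ∨ x ∧ ¬(¬x ∧ w ∨ x ∧ w ∨ w)) ∨ x   (De Morgan)
= ¬(x ∧ w ∨ x ∧ ¬(w ∨ w)) ∨ x   (distribution)
= ¬(x ∧ w ∨ x ∧ ¬w) ∨ x   (idempotence)
= ¬x ∨ x   (distribution)
= True   (complement)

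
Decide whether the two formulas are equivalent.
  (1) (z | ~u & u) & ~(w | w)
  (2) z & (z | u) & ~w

E1: (z | ~u & u) & ~(w | w)
    = (z | ~u & u) & ~w
    = z & ~w
E2: z & (z | u) & ~w
    = z & ~w
Both reduce to z & ~w, so they are equivalent.

Yes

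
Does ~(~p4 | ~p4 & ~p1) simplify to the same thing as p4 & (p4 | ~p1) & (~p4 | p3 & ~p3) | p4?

E1: ~(~p4 | ~p4 & ~p1)
    = ~~p4   [absorption]
    = p4   [double negation]
E2: p4 & (p4 | ~p1) & (~p4 | p3 & ~p3) | p4
    = p4 & (p4 | ~p1) & ~p4 | p4   [complement / identity]
    = p4 & ~p4 | p4   [absorption]
    = p4   [complement / identity]
Both reduce to p4, so they are equivalent.

Yes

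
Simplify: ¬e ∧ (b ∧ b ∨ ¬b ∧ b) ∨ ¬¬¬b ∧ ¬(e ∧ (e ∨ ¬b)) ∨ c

¬e ∧ (b ∧ b ∨ ¬b ∧ b) ∨ ¬¬¬b ∧ ¬(e ∧ (e ∨ ¬b)) ∨ c
= ¬e ∧ (b ∧ b ∨ ¬b ∧ b) ∨ ¬¬¬b ∧ ¬e ∨ c
= ¬e ∧ b ∨ ¬¬¬b ∧ ¬e ∨ c
= ¬e ∧ b ∨ ¬b ∧ ¬e ∨ c
= ¬e ∨ c

¬e ∨ c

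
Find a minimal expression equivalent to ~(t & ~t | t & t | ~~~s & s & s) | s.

~(t & ~t | t & t | ~~~s & s & s) | s
= ~(t | ~~~s & s & s) | s   — distribution
= ~(t | ~s & s & s) | s   — double negation
= ~(t | ~s & s) | s   — idempotence
= ~t | s   — complement / identity

~t | s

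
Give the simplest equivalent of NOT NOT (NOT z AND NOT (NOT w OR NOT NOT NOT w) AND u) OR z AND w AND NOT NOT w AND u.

NOT NOT (NOT z AND NOT (NOT w OR NOT NOT NOT w) AND u) OR z AND w AND NOT NOT w AND u
= NOT z AND NOT (NOT w OR NOT NOT NOT w) AND u OR z AND w AND NOT NOT w AND u   [double negation]
= NOT z AND w AND NOT NOT w AND u OR z AND w AND NOT NOT w AND u   [De Morgan]
= w AND NOT NOT w AND u   [distribution]
= w AND w AND u   [double negation]
= w AND u   [idempotence]

w AND u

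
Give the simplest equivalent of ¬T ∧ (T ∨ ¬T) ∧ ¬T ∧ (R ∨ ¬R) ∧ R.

¬T ∧ R

¬T ∧ (T ∨ ¬T) ∧ ¬T ∧ (R ∨ ¬R) ∧ R
= ¬T ∧ ¬T ∧ (R ∨ ¬R) ∧ R   — complement / identity
= ¬T ∧ ¬T ∧ R   — complement / identity
= ¬T ∧ R   — idempotence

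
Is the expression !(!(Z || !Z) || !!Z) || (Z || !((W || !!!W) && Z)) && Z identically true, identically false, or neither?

identically true

!(!(Z || !Z) || !!Z) || (Z || !((W || !!!W) && Z)) && Z
= !(!(Z || !Z) || !!Z) || (Z || !((W || !W) && Z)) && Z   [double negation]
= (Z || !Z) && !Z || (Z || !((W || !W) && Z)) && Z   [De Morgan]
= (Z || !Z) && !Z || (Z || !Z) && Z   [complement / identity]
= Z || !Z   [distribution]
= true   [complement]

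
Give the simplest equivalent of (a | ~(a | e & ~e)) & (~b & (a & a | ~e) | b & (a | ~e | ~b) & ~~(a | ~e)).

(a | ~(a | e & ~e)) & (~b & (a & a | ~e) | b & (a | ~e | ~b) & ~~(a | ~e))
= (a | ~a) & (~b & (a & a | ~e) | b & (a | ~e | ~b) & ~~(a | ~e))   [complement / identity]
= (a | ~a) & (~b & (a & a | ~e) | b & (a | ~e | ~b) & (a | ~e))   [double negation]
= (a | ~a) & (~b & (a & a | ~e) | b & (a | ~e))   [absorption]
= (a | ~a) & (~b & (a | ~e) | b & (a | ~e))   [idempotence]
= (a | ~a) & (a | ~e)   [distribution]
= a | ~e   [complement / identity]

a | ~e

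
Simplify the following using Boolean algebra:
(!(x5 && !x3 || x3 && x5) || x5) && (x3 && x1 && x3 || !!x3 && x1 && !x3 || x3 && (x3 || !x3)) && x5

(!(x5 && !x3 || x3 && x5) || x5) && (x3 && x1 && x3 || !!x3 && x1 && !x3 || x3 && (x3 || !x3)) && x5
= (!(x5 && !x3 || x3 && x5) || x5) && (x3 && x1 && x3 || x3 && x1 && !x3 || x3 && (x3 || !x3)) && x5   (double negation)
= (!x5 || x5) && (x3 && x1 && x3 || x3 && x1 && !x3 || x3 && (x3 || !x3)) && x5   (distribution)
= (!x5 || x5) && (x3 && x1 && x3 || x3 && x1 && !x3 || x3) && x5   (complement / identity)
= (!x5 || x5) && (x3 && x1 || x3) && x5   (distribution)
= (!x5 || x5) && x3 && x5   (absorption)
= x3 && x5   (complement / identity)

x3 && x5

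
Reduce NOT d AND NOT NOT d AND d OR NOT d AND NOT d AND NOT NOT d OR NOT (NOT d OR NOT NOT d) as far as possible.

NOT d AND NOT NOT d AND d OR NOT d AND NOT d AND NOT NOT d OR NOT (NOT d OR NOT NOT d)
= NOT d AND NOT NOT d OR NOT (NOT d OR NOT NOT d)   (distribution)
= NOT d AND d OR NOT (NOT d OR NOT NOT d)   (double negation)
= NOT d AND d OR d AND NOT d   (De Morgan)
= NOT d AND d   (complement / identity)
= FALSE   (complement)

FALSE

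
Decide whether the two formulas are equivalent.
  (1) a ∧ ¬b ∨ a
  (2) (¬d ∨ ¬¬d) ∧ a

E1: a ∧ ¬b ∨ a
    = a
E2: (¬d ∨ ¬¬d) ∧ a
    = (¬d ∨ d) ∧ a
    = a
Both reduce to a, so they are equivalent.

Yes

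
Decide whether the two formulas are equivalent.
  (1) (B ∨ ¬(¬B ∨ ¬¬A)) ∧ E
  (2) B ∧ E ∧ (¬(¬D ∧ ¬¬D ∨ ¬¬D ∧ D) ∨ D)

E1: (B ∨ ¬(¬B ∨ ¬¬A)) ∧ E
    = (B ∨ B ∧ ¬A) ∧ E   — De Morgan
    = B ∧ E   — absorption
E2: B ∧ E ∧ (¬(¬D ∧ ¬¬D ∨ ¬¬D ∧ D) ∨ D)
    = B ∧ E ∧ (¬¬¬D ∨ D)   — distribution
    = B ∧ E ∧ (¬D ∨ D)   — double negation
    = B ∧ E   — complement / identity
Both reduce to B ∧ E, so they are equivalent.

Yes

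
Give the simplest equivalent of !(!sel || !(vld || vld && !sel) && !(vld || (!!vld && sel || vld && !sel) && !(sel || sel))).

sel && vld

!(!sel || !(vld || vld && !sel) && !(vld || (!!vld && sel || vld && !sel) && !(sel || sel)))
= !(!sel || !(vld || vld && !sel) && !(vld || (vld && sel || vld && !sel) && !(sel || sel)))   [double negation]
= !(!sel || !(vld || vld && !sel) && !(vld || vld && !(sel || sel)))   [distribution]
= !(!sel || !(vld || vld && !sel) && !(vld || vld && !sel))   [idempotence]
= !(!sel || !(vld || vld && !sel))   [idempotence]
= !(!sel || !vld)   [absorption]
= sel && vld   [De Morgan]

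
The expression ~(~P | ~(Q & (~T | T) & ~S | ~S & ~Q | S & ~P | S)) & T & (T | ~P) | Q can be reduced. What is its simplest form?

~(~P | ~(Q & (~T | T) & ~S | ~S & ~Q | S & ~P | S)) & T & (T | ~P) | Q
= ~(~P | ~(Q & (~T | T) & ~S | ~S & ~Q | S)) & T & (T | ~P) | Q   (absorption)
= ~(~P | ~(Q & ~S | ~S & ~Q | S)) & T & (T | ~P) | Q   (complement / identity)
= ~(~P | ~(~S | S)) & T & (T | ~P) | Q   (distribution)
= ~(~P | ~(~S | S)) & T | Q   (absorption)
= P & (~S | S) & T | Q   (De Morgan)
= P & T | Q   (complement / identity)

P & T | Q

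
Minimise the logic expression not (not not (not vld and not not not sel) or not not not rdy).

(vld or sel) and rdy

not (not not (not vld and not not not sel) or not not not rdy)
= not (not not (not vld and not not not sel) or not rdy)   — double negation
= not (not vld and not not not sel) and rdy   — De Morgan
= not (not vld and not sel) and rdy   — double negation
= (vld or sel) and rdy   — De Morgan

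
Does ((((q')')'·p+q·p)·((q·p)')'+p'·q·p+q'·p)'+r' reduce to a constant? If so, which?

((((q')')'·p+q·p)·((q·p)')'+p'·q·p+q'·p)'+r'
= ((q'·p+q·p)·((q·p)')'+p'·q·p+q'·p)'+r'   (double negation)
= (p·((q·p)')'+p'·q·p+q'·p)'+r'   (distribution)
= (p·q·p+p'·q·p+q'·p)'+r'   (double negation)
= (q·p+q'·p)'+r'   (distribution)
= p'+r'   (distribution)
This depends on p, r, so it is not a constant.

no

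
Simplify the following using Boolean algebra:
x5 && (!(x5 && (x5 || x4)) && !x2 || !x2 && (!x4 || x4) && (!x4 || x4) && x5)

x5 && !x2

x5 && (!(x5 && (x5 || x4)) && !x2 || !x2 && (!x4 || x4) && (!x4 || x4) && x5)
= x5 && (!x5 && !x2 || !x2 && (!x4 || x4) && (!x4 || x4) && x5)   [absorption]
= x5 && (!x5 && !x2 || !x2 && (!x4 || x4) && x5)   [complement / identity]
= x5 && (!x5 && !x2 || !x2 && x5)   [complement / identity]
= x5 && !x2   [distribution]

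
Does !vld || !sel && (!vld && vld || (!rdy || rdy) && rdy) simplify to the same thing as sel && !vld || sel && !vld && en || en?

E1: !vld || !sel && (!vld && vld || (!rdy || rdy) && rdy)
    = !vld || !sel && (!rdy || rdy) && rdy
    = !vld || !sel && rdy
E2: sel && !vld || sel && !vld && en || en
    = sel && !vld || en
These differ: at en=1, rdy=1, sel=1, vld=1, E1 = 0 but E2 = 1.

No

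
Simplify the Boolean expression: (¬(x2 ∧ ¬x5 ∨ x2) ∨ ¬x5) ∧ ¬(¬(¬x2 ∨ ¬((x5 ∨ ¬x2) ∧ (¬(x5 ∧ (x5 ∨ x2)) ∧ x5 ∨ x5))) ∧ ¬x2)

¬x2 ∨ ¬x5

(¬(x2 ∧ ¬x5 ∨ x2) ∨ ¬x5) ∧ ¬(¬(¬x2 ∨ ¬((x5 ∨ ¬x2) ∧ (¬(x5 ∧ (x5 ∨ x2)) ∧ x5 ∨ x5))) ∧ ¬x2)
= (¬(x2 ∧ ¬x5 ∨ x2) ∨ ¬x5) ∧ ¬(¬(¬x2 ∨ ¬((x5 ∨ ¬x2) ∧ (¬x5 ∧ x5 ∨ x5))) ∧ ¬x2)   [absorption]
= (¬x2 ∨ ¬x5) ∧ ¬(¬(¬x2 ∨ ¬((x5 ∨ ¬x2) ∧ (¬x5 ∧ x5 ∨ x5))) ∧ ¬x2)   [absorption]
= (¬x2 ∨ ¬x5) ∧ (¬x2 ∨ ¬((x5 ∨ ¬x2) ∧ (¬x5 ∧ x5 ∨ x5)) ∨ x2)   [De Morgan]
= (¬x2 ∨ ¬x5) ∧ (¬x2 ∨ ¬((x5 ∨ ¬x2) ∧ x5) ∨ x2)   [complement / identity]
= (¬x2 ∨ ¬x5) ∧ (¬x2 ∨ ¬x5 ∨ x2)   [absorption]
= ¬x2 ∨ ¬x5   [absorption]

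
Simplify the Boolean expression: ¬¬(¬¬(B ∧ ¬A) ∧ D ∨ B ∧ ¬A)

B ∧ ¬A

¬¬(¬¬(B ∧ ¬A) ∧ D ∨ B ∧ ¬A)
= ¬¬(B ∧ ¬A ∧ D ∨ B ∧ ¬A)   — double negation
= ¬¬(B ∧ ¬A)   — absorption
= B ∧ ¬A   — double negation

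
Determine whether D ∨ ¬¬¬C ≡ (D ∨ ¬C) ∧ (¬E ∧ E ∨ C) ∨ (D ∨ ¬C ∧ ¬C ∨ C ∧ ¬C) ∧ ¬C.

Yes

E1: D ∨ ¬¬¬C
    = D ∨ ¬C   (double negation)
E2: (D ∨ ¬C) ∧ (¬E ∧ E ∨ C) ∨ (D ∨ ¬C ∧ ¬C ∨ C ∧ ¬C) ∧ ¬C
    = (D ∨ ¬C) ∧ (¬E ∧ E ∨ C) ∨ (D ∨ ¬C) ∧ ¬C   (distribution)
    = (D ∨ ¬C) ∧ C ∨ (D ∨ ¬C) ∧ ¬C   (complement / identity)
    = D ∨ ¬C   (distribution)
Both reduce to D ∨ ¬C, so they are equivalent.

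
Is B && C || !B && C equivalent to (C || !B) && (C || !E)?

No

E1: B && C || !B && C
    = C   — distribution
E2: (C || !B) && (C || !E)
    = C || !B && !E   — distribution
These differ: at B=0, C=0, E=0, E1 = 0 but E2 = 1.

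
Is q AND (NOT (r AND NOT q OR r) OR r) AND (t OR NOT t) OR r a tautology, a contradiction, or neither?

q AND (NOT (r AND NOT q OR r) OR r) AND (t OR NOT t) OR r
= q AND (NOT (r AND NOT q OR r) OR r) OR r   — complement / identity
= q AND (NOT r OR r) OR r   — absorption
= q OR r   — complement / identity
This depends on q, r, so it is not a constant.

neither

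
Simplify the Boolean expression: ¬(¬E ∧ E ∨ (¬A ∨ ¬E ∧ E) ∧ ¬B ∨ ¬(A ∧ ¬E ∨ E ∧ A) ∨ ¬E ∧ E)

A

¬(¬E ∧ E ∨ (¬A ∨ ¬E ∧ E) ∧ ¬B ∨ ¬(A ∧ ¬E ∨ E ∧ A) ∨ ¬E ∧ E)
= ¬(¬E ∧ E ∨ (¬A ∨ ¬E ∧ E) ∧ ¬B ∨ ¬A ∨ ¬E ∧ E)   (distribution)
= ¬(¬E ∧ E ∨ ¬A ∨ ¬E ∧ E)   (absorption)
= ¬(¬E ∧ E ∨ ¬A)   (complement / identity)
= ¬¬A   (complement / identity)
= A   (double negation)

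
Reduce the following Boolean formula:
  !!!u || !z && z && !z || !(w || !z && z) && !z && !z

!u || !z && !w

!!!u || !z && z && !z || !(w || !z && z) && !z && !z
= !!!u || !z && z && !z || !(w || !z && z) && !z   [idempotence]
= !!!u || !z && z && !z || !w && !z   [complement / identity]
= !u || !z && z && !z || !w && !z   [double negation]
= !u || !z && (!z && z || !w)   [distribution]
= !u || !z && !w   [complement / identity]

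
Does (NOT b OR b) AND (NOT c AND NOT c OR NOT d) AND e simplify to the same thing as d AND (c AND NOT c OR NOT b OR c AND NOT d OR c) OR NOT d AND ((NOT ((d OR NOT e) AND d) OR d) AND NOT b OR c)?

No

E1: (NOT b OR b) AND (NOT c AND NOT c OR NOT d) AND e
    = (NOT c AND NOT c OR NOT d) AND e
    = (NOT c OR NOT d) AND e
E2: d AND (c AND NOT c OR NOT b OR c AND NOT d OR c) OR NOT d AND ((NOT ((d OR NOT e) AND d) OR d) AND NOT b OR c)
    = d AND (c AND NOT c OR NOT b OR c AND NOT d OR c) OR NOT d AND ((NOT d OR d) AND NOT b OR c)
    = d AND (c AND NOT c OR NOT b OR c) OR NOT d AND ((NOT d OR d) AND NOT b OR c)
    = d AND (c AND NOT c OR NOT b OR c) OR NOT d AND (NOT b OR c)
    = d AND (NOT b OR c) OR NOT d AND (NOT b OR c)
    = NOT b OR c
These differ: at b=0, c=1, d=1, e=0, E1 = 0 but E2 = 1.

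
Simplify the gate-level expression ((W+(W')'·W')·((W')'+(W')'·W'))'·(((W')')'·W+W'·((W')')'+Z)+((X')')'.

((W+(W')'·W')·((W')'+(W')'·W'))'·(((W')')'·W+W'·((W')')'+Z)+((X')')'
= ((W')'·W'+W·(W')')'·(((W')')'·W+W'·((W')')'+Z)+((X')')'   — distribution
= ((W')'·W'+W·(W')')'·(((W')')'+Z)+((X')')'   — distribution
= ((W')')'·(((W')')'+Z)+((X')')'   — distribution
= ((W')')'+((X')')'   — absorption
= ((W')')'+X'   — double negation
= W'+X'   — double negation

W'+X'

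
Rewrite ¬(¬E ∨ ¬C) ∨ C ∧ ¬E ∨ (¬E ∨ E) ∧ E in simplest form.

¬(¬E ∨ ¬C) ∨ C ∧ ¬E ∨ (¬E ∨ E) ∧ E
= ¬(¬E ∨ ¬C) ∨ C ∧ ¬E ∨ E   — complement / identity
= E ∧ C ∨ C ∧ ¬E ∨ E   — De Morgan
= C ∨ E   — distribution

C ∨ E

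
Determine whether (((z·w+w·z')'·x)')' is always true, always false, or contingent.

contingent

(((z·w+w·z')'·x)')'
= ((w'·x)')'   [distribution]
= w'·x   [double negation]
This depends on w, x, so it is not a constant.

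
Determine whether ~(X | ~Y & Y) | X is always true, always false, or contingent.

~(X | ~Y & Y) | X
= ~X | X
= 1

always true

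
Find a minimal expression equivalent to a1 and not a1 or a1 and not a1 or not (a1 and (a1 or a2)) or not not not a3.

not a1 or not a3

a1 and not a1 or a1 and not a1 or not (a1 and (a1 or a2)) or not not not a3
= a1 and not a1 or a1 and not a1 or not (a1 and (a1 or a2)) or not a3   (double negation)
= a1 and not a1 or not (a1 and (a1 or a2)) or not a3   (complement / identity)
= not (a1 and (a1 or a2)) or not a3   (complement / identity)
= not a1 or not a3   (absorption)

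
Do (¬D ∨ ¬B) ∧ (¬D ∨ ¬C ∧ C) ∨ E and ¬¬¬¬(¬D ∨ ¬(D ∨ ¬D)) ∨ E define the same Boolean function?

E1: (¬D ∨ ¬B) ∧ (¬D ∨ ¬C ∧ C) ∨ E
    = (¬D ∨ ¬B) ∧ ¬D ∨ E
    = ¬D ∨ E
E2: ¬¬¬¬(¬D ∨ ¬(D ∨ ¬D)) ∨ E
    = ¬¬(¬D ∨ ¬(D ∨ ¬D)) ∨ E
    = ¬(D ∧ (D ∨ ¬D)) ∨ E
    = ¬D ∨ E
Both reduce to ¬D ∨ E, so they are equivalent.

Yes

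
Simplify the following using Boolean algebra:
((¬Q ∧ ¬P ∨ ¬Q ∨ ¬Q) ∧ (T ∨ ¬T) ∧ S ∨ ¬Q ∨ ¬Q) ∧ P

((¬Q ∧ ¬P ∨ ¬Q ∨ ¬Q) ∧ (T ∨ ¬T) ∧ S ∨ ¬Q ∨ ¬Q) ∧ P
= ((¬Q ∧ ¬P ∨ ¬Q ∨ ¬Q) ∧ S ∨ ¬Q ∨ ¬Q) ∧ P   [complement / identity]
= ((¬Q ∨ ¬Q) ∧ S ∨ ¬Q ∨ ¬Q) ∧ P   [absorption]
= (¬Q ∨ ¬Q) ∧ P   [absorption]
= ¬Q ∧ P   [idempotence]

¬Q ∧ P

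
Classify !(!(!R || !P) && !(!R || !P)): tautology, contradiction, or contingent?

contingent

!(!(!R || !P) && !(!R || !P))
= !R || !P || !R || !P   (De Morgan)
= !R || !P   (idempotence)
This depends on P, R, so it is not a constant.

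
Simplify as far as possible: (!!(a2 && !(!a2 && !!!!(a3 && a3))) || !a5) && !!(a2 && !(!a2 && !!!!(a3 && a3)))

(!!(a2 && !(!a2 && !!!!(a3 && a3))) || !a5) && !!(a2 && !(!a2 && !!!!(a3 && a3)))
= !!(a2 && !(!a2 && !!!!(a3 && a3)))
= !!(a2 && !(!a2 && !!(a3 && a3)))
= !!(a2 && (a2 || !(a3 && a3)))
= a2 && (a2 || !(a3 && a3))
= a2 && (a2 || !a3)
= a2

a2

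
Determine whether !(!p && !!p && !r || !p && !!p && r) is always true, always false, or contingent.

!(!p && !!p && !r || !p && !!p && r)
= !(!p && !!p)
= p || !p
= true

always true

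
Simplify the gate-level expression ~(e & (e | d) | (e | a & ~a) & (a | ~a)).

~e

~(e & (e | d) | (e | a & ~a) & (a | ~a))
= ~(e & (e | d) | e | a & ~a)   (complement / identity)
= ~(e & (e | d) | e)   (complement / identity)
= ~(e | e)   (absorption)
= ~e   (idempotence)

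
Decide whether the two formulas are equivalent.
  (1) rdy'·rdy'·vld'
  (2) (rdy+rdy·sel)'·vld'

E1: rdy'·rdy'·vld'
    = rdy'·vld'   — idempotence
E2: (rdy+rdy·sel)'·vld'
    = rdy'·vld'   — absorption
Both reduce to rdy'·vld', so they are equivalent.

Yes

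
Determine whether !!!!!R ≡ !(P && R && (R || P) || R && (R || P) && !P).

E1: !!!!!R
    = !!!R   (double negation)
    = !R   (double negation)
E2: !(P && R && (R || P) || R && (R || P) && !P)
    = !(R && (R || P))   (distribution)
    = !R   (absorption)
Both reduce to !R, so they are equivalent.

Yes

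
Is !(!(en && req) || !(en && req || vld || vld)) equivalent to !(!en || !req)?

Yes

E1: !(!(en && req) || !(en && req || vld || vld))
    = !(!(en && req) || !(en && req || vld))
    = en && req && (en && req || vld)
    = en && req
E2: !(!en || !req)
    = en && req
Both reduce to en && req, so they are equivalent.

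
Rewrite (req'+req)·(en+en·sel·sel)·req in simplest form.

(req'+req)·(en+en·sel·sel)·req
= (en+en·sel·sel)·req   (complement / identity)
= (en+en·sel)·req   (idempotence)
= en·req   (absorption)

en·req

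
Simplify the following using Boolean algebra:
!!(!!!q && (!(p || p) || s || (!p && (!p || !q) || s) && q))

!q && (!p || s)

!!(!!!q && (!(p || p) || s || (!p && (!p || !q) || s) && q))
= !!(!!!q && (!p || s || (!p && (!p || !q) || s) && q))   — idempotence
= !!(!!!q && (!p || s || (!p || s) && q))   — absorption
= !!(!!!q && (!p || s))   — absorption
= !!(!q && (!p || s))   — double negation
= !q && (!p || s)   — double negation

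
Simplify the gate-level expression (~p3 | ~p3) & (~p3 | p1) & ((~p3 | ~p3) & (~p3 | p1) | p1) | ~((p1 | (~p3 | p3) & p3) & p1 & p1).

~p3 | ~p1

(~p3 | ~p3) & (~p3 | p1) & ((~p3 | ~p3) & (~p3 | p1) | p1) | ~((p1 | (~p3 | p3) & p3) & p1 & p1)
= (~p3 | ~p3) & (~p3 | p1) & ((~p3 | ~p3) & (~p3 | p1) | p1) | ~((p1 | p3) & p1 & p1)   [complement / identity]
= (~p3 | ~p3) & (~p3 | p1) & ((~p3 | ~p3) & (~p3 | p1) | p1) | ~(p1 & p1)   [absorption]
= (~p3 | ~p3) & (~p3 | p1) | ~(p1 & p1)   [absorption]
= ~p3 & (~p3 | p1) | ~(p1 & p1)   [idempotence]
= ~p3 | ~(p1 & p1)   [absorption]
= ~p3 | ~p1   [idempotence]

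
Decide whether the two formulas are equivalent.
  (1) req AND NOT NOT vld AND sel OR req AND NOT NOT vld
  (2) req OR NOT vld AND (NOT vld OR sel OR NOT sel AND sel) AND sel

No

E1: req AND NOT NOT vld AND sel OR req AND NOT NOT vld
    = req AND NOT NOT vld   — absorption
    = req AND vld   — double negation
E2: req OR NOT vld AND (NOT vld OR sel OR NOT sel AND sel) AND sel
    = req OR NOT vld AND (NOT vld OR sel) AND sel   — complement / identity
    = req OR NOT vld AND sel   — absorption
These differ: at req=1, sel=1, vld=0, E1 = 0 but E2 = 1.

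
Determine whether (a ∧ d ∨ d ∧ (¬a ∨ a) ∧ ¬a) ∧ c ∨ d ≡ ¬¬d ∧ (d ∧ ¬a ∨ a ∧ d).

Yes

E1: (a ∧ d ∨ d ∧ (¬a ∨ a) ∧ ¬a) ∧ c ∨ d
    = (a ∧ d ∨ d ∧ ¬a) ∧ c ∨ d   [complement / identity]
    = d ∧ c ∨ d   [distribution]
    = d   [absorption]
E2: ¬¬d ∧ (d ∧ ¬a ∨ a ∧ d)
    = ¬¬d ∧ d   [distribution]
    = d ∧ d   [double negation]
    = d   [idempotence]
Both reduce to d, so they are equivalent.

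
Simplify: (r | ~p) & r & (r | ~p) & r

(r | ~p) & r & (r | ~p) & r
= (r | ~p) & r   (idempotence)
= r   (absorption)

r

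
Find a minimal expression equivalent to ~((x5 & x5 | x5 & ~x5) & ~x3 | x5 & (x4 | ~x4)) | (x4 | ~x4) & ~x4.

~x5 | ~x4

~((x5 & x5 | x5 & ~x5) & ~x3 | x5 & (x4 | ~x4)) | (x4 | ~x4) & ~x4
= ~((x5 & x5 | x5 & ~x5) & ~x3 | x5) | (x4 | ~x4) & ~x4
= ~(x5 & ~x3 | x5) | (x4 | ~x4) & ~x4
= ~(x5 & ~x3 | x5) | ~x4
= ~x5 | ~x4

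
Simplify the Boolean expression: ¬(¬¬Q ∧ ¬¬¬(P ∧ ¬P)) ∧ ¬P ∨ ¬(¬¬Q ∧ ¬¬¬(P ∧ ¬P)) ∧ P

¬(¬¬Q ∧ ¬¬¬(P ∧ ¬P)) ∧ ¬P ∨ ¬(¬¬Q ∧ ¬¬¬(P ∧ ¬P)) ∧ P
= ¬(¬¬Q ∧ ¬¬¬(P ∧ ¬P))   [distribution]
= ¬Q ∨ ¬¬(P ∧ ¬P)   [De Morgan]
= ¬Q ∨ P ∧ ¬P   [double negation]
= ¬Q   [complement / identity]

¬Q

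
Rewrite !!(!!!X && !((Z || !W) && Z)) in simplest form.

!X && !Z

!!(!!!X && !((Z || !W) && Z))
= !!!X && !((Z || !W) && Z)
= !X && !((Z || !W) && Z)
= !X && !Z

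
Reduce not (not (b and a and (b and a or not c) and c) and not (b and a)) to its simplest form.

b and a

not (not (b and a and (b and a or not c) and c) and not (b and a))
= b and a and (b and a or not c) and c or b and a
= b and a and c or b and a
= b and a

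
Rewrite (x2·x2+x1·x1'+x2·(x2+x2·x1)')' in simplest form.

x2'

(x2·x2+x1·x1'+x2·(x2+x2·x1)')'
= (x2·x2+x1·x1'+x2·x2')'   (absorption)
= (x2·x2+x2·x2')'   (complement / identity)
= x2'   (distribution)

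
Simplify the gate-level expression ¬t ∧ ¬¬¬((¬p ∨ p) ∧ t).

¬t

¬t ∧ ¬¬¬((¬p ∨ p) ∧ t)
= ¬t ∧ ¬((¬p ∨ p) ∧ t)   — double negation
= ¬t ∧ ¬t   — complement / identity
= ¬t   — idempotence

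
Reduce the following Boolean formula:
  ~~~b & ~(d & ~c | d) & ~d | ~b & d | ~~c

~~~b & ~(d & ~c | d) & ~d | ~b & d | ~~c
= ~~~b & ~d & ~d | ~b & d | ~~c   [absorption]
= ~~~b & ~d | ~b & d | ~~c   [idempotence]
= ~b & ~d | ~b & d | ~~c   [double negation]
= ~b | ~~c   [distribution]
= ~b | c   [double negation]

~b | c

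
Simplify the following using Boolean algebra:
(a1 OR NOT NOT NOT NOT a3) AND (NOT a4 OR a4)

(a1 OR NOT NOT NOT NOT a3) AND (NOT a4 OR a4)
= (a1 OR NOT NOT a3) AND (NOT a4 OR a4)   — double negation
= a1 OR NOT NOT a3   — complement / identity
= a1 OR a3   — double negation

a1 OR a3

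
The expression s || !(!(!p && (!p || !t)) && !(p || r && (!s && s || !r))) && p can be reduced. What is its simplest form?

s || !(!(!p && (!p || !t)) && !(p || r && (!s && s || !r))) && p
= s || !(!(!p && (!p || !t)) && !(p || r && !r)) && p   [complement / identity]
= s || !(!!p && !(p || r && !r)) && p   [absorption]
= s || !(!!p && !p) && p   [complement / identity]
= s || (!p || p) && p   [De Morgan]
= s || p   [complement / identity]

s || p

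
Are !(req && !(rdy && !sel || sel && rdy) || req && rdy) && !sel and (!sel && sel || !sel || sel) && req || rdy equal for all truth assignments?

No

E1: !(req && !(rdy && !sel || sel && rdy) || req && rdy) && !sel
    = !(req && !rdy || req && rdy) && !sel
    = !req && !sel
E2: (!sel && sel || !sel || sel) && req || rdy
    = (!sel || sel) && req || rdy
    = req || rdy
These differ: at rdy=1, req=1, sel=1, E1 = 0 but E2 = 1.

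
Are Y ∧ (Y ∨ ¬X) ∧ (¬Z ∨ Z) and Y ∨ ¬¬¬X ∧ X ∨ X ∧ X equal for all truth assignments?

E1: Y ∧ (Y ∨ ¬X) ∧ (¬Z ∨ Z)
    = Y ∧ (Y ∨ ¬X)   [complement / identity]
    = Y   [absorption]
E2: Y ∨ ¬¬¬X ∧ X ∨ X ∧ X
    = Y ∨ ¬X ∧ X ∨ X ∧ X   [double negation]
    = Y ∨ X   [distribution]
These differ: at X=1, Y=0, Z=0, E1 = 0 but E2 = 1.

No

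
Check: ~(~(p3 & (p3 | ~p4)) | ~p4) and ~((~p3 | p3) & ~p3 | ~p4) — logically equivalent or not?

Yes

E1: ~(~(p3 & (p3 | ~p4)) | ~p4)
    = p3 & (p3 | ~p4) & p4   (De Morgan)
    = p3 & p4   (absorption)
E2: ~((~p3 | p3) & ~p3 | ~p4)
    = ~(~p3 | ~p4)   (complement / identity)
    = p3 & p4   (De Morgan)
Both reduce to p3 & p4, so they are equivalent.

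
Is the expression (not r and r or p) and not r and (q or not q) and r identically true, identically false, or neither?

identically false

(not r and r or p) and not r and (q or not q) and r
= (not r and r or p) and not r and r   — complement / identity
= not r and r   — absorption
= False   — complement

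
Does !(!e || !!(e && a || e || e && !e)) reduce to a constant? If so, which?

!(!e || !!(e && a || e || e && !e))
= !(!e || !!(e && a || e))   (complement / identity)
= !(!e || !!e)   (absorption)
= e && !e   (De Morgan)
= false   (complement)

yes, False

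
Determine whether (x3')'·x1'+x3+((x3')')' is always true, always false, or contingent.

always true

(x3')'·x1'+x3+((x3')')'
= x3·x1'+x3+((x3')')'   [double negation]
= x3·x1'+x3+x3'   [double negation]
= x3+x3'   [absorption]
= 1   [complement]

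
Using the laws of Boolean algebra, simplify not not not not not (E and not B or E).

not not not not not (E and not B or E)
= not not not (E and not B or E)   — double negation
= not (E and not B or E)   — double negation
= not E   — absorption

not E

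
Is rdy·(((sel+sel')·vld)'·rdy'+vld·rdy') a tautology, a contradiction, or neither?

rdy·(((sel+sel')·vld)'·rdy'+vld·rdy')
= rdy·(vld'·rdy'+vld·rdy')   [complement / identity]
= rdy·rdy'   [distribution]
= 0   [complement]

contradiction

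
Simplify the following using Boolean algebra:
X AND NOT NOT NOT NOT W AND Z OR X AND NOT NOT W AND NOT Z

X AND NOT NOT NOT NOT W AND Z OR X AND NOT NOT W AND NOT Z
= X AND NOT NOT W AND Z OR X AND NOT NOT W AND NOT Z   (double negation)
= X AND NOT NOT W   (distribution)
= X AND W   (double negation)

X AND W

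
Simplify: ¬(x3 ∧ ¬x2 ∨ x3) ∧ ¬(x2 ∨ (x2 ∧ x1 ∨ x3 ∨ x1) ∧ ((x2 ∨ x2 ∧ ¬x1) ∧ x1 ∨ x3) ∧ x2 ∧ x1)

¬x3 ∧ ¬x2

¬(x3 ∧ ¬x2 ∨ x3) ∧ ¬(x2 ∨ (x2 ∧ x1 ∨ x3 ∨ x1) ∧ ((x2 ∨ x2 ∧ ¬x1) ∧ x1 ∨ x3) ∧ x2 ∧ x1)
= ¬(x3 ∧ ¬x2 ∨ x3) ∧ ¬(x2 ∨ (x2 ∧ x1 ∨ x3 ∨ x1) ∧ (x2 ∧ x1 ∨ x3) ∧ x2 ∧ x1)   — absorption
= ¬(x3 ∧ ¬x2 ∨ x3) ∧ ¬(x2 ∨ (x2 ∧ x1 ∨ x3) ∧ x2 ∧ x1)   — absorption
= ¬(x3 ∧ ¬x2 ∨ x3) ∧ ¬(x2 ∨ x2 ∧ x1)   — absorption
= ¬(x3 ∧ ¬x2 ∨ x3) ∧ ¬x2   — absorption
= ¬x3 ∧ ¬x2   — absorption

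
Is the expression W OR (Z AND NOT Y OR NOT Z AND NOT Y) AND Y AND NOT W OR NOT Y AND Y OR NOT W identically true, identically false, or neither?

identically true

W OR (Z AND NOT Y OR NOT Z AND NOT Y) AND Y AND NOT W OR NOT Y AND Y OR NOT W
= W OR NOT Y AND Y AND NOT W OR NOT Y AND Y OR NOT W   (distribution)
= W OR NOT Y AND Y OR NOT W   (absorption)
= W OR NOT W   (complement / identity)
= TRUE   (complement)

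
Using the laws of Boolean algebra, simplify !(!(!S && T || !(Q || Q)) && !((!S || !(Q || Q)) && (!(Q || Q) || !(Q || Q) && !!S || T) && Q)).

!(!(!S && T || !(Q || Q)) && !((!S || !(Q || Q)) && (!(Q || Q) || !(Q || Q) && !!S || T) && Q))
= !(!(!S && T || !(Q || Q)) && !((!S || !(Q || Q)) && (!(Q || Q) || !(Q || Q) && S || T) && Q))   — double negation
= !S && T || !(Q || Q) || (!S || !(Q || Q)) && (!(Q || Q) || !(Q || Q) && S || T) && Q   — De Morgan
= !S && T || !(Q || Q) || (!S || !(Q || Q)) && (!(Q || Q) || T) && Q   — absorption
= !S && T || !(Q || Q) || (!S && T || !(Q || Q)) && Q   — distribution
= !S && T || !(Q || Q)   — absorption
= !S && T || !Q   — idempotence

!S && T || !Q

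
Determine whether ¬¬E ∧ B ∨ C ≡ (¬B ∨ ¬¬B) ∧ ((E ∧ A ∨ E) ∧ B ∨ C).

E1: ¬¬E ∧ B ∨ C
    = E ∧ B ∨ C   — double negation
E2: (¬B ∨ ¬¬B) ∧ ((E ∧ A ∨ E) ∧ B ∨ C)
    = (¬B ∨ B) ∧ ((E ∧ A ∨ E) ∧ B ∨ C)   — double negation
    = (E ∧ A ∨ E) ∧ B ∨ C   — complement / identity
    = E ∧ B ∨ C   — absorption
Both reduce to E ∧ B ∨ C, so they are equivalent.

Yes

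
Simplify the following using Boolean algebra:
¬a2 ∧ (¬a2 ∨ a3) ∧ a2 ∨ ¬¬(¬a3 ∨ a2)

¬a2 ∧ (¬a2 ∨ a3) ∧ a2 ∨ ¬¬(¬a3 ∨ a2)
= ¬a2 ∧ a2 ∨ ¬¬(¬a3 ∨ a2)   [absorption]
= ¬¬(¬a3 ∨ a2)   [complement / identity]
= ¬a3 ∨ a2   [double negation]

¬a3 ∨ a2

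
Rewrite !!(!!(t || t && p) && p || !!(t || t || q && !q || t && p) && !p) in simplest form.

t

!!(!!(t || t && p) && p || !!(t || t || q && !q || t && p) && !p)
= !!(!!(t || t && p) && p || !!(t || q && !q || t && p) && !p)   — idempotence
= !!(!!(t || t && p) && p || !!(t || t && p) && !p)   — complement / identity
= !!!!(t || t && p)   — distribution
= !!(t || t && p)   — double negation
= !!t   — absorption
= t   — double negation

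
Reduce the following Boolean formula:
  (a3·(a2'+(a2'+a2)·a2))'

a3'

(a3·(a2'+(a2'+a2)·a2))'
= (a3·(a2'+a2))'   (complement / identity)
= a3'   (complement / identity)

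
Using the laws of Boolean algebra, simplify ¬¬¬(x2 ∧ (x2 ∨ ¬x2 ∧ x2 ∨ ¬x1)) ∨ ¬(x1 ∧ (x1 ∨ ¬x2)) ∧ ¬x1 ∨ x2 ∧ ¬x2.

¬¬¬(x2 ∧ (x2 ∨ ¬x2 ∧ x2 ∨ ¬x1)) ∨ ¬(x1 ∧ (x1 ∨ ¬x2)) ∧ ¬x1 ∨ x2 ∧ ¬x2
= ¬¬¬(x2 ∧ (x2 ∨ ¬x1)) ∨ ¬(x1 ∧ (x1 ∨ ¬x2)) ∧ ¬x1 ∨ x2 ∧ ¬x2   [complement / identity]
= ¬¬¬(x2 ∧ (x2 ∨ ¬x1)) ∨ ¬(x1 ∧ (x1 ∨ ¬x2)) ∧ ¬x1   [complement / identity]
= ¬¬¬(x2 ∧ (x2 ∨ ¬x1)) ∨ ¬x1 ∧ ¬x1   [absorption]
= ¬¬¬x2 ∨ ¬x1 ∧ ¬x1   [absorption]
= ¬x2 ∨ ¬x1 ∧ ¬x1   [double negation]
= ¬x2 ∨ ¬x1   [idempotence]

¬x2 ∨ ¬x1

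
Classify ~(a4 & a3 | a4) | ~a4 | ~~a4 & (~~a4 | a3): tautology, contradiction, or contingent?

~(a4 & a3 | a4) | ~a4 | ~~a4 & (~~a4 | a3)
= ~a4 | ~a4 | ~~a4 & (~~a4 | a3)
= ~a4 | ~~a4 & (~~a4 | a3)
= ~a4 | ~~a4
= ~a4 | a4
= 1

tautology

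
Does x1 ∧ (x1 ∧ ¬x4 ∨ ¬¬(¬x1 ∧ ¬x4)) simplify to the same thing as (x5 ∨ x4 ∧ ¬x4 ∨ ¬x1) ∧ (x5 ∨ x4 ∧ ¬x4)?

No

E1: x1 ∧ (x1 ∧ ¬x4 ∨ ¬¬(¬x1 ∧ ¬x4))
    = x1 ∧ (x1 ∧ ¬x4 ∨ ¬x1 ∧ ¬x4)   [double negation]
    = x1 ∧ ¬x4   [distribution]
E2: (x5 ∨ x4 ∧ ¬x4 ∨ ¬x1) ∧ (x5 ∨ x4 ∧ ¬x4)
    = x5 ∨ x4 ∧ ¬x4   [absorption]
    = x5   [complement / identity]
These differ: at x1=0, x4=0, x5=1, E1 = 0 but E2 = 1.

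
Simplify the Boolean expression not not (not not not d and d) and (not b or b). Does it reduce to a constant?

not not (not not not d and d) and (not b or b)
= not not not d and d and (not b or b)   (double negation)
= not d and d and (not b or b)   (double negation)
= not d and d   (complement / identity)
= False   (complement)

False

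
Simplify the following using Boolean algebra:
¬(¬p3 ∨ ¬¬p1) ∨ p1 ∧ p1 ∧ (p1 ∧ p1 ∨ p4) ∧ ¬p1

¬(¬p3 ∨ ¬¬p1) ∨ p1 ∧ p1 ∧ (p1 ∧ p1 ∨ p4) ∧ ¬p1
= ¬(¬p3 ∨ ¬¬p1) ∨ p1 ∧ p1 ∧ ¬p1
= ¬(¬p3 ∨ ¬¬p1) ∨ p1 ∧ ¬p1
= ¬(¬p3 ∨ ¬¬p1)
= p3 ∧ ¬p1

p3 ∧ ¬p1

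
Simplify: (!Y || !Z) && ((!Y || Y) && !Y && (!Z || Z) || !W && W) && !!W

(!Y || !Z) && ((!Y || Y) && !Y && (!Z || Z) || !W && W) && !!W
= (!Y || !Z) && (!Y || Y) && !Y && (!Z || Z) && !!W   [complement / identity]
= (!Y || !Z) && (!Y || Y) && !Y && !!W   [complement / identity]
= (!Y || !Z) && !Y && !!W   [complement / identity]
= (!Y || !Z) && !Y && W   [double negation]
= !Y && W   [absorption]

!Y && W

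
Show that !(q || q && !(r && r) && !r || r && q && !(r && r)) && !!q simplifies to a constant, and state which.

!(q || q && !(r && r) && !r || r && q && !(r && r)) && !!q
= !(q || q && !(r && r)) && !!q
= !(q || q && !r) && !!q
= !(q || q && !r) && q
= !q && q
= false

false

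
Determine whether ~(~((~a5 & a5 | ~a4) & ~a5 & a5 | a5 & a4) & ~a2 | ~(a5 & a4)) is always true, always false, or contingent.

contingent

~(~((~a5 & a5 | ~a4) & ~a5 & a5 | a5 & a4) & ~a2 | ~(a5 & a4))
= ~(~(~a5 & a5 | a5 & a4) & ~a2 | ~(a5 & a4))
= ~(~(a5 & a4) & ~a2 | ~(a5 & a4))
= ~~(a5 & a4)
= a5 & a4
This depends on a4, a5, so it is not a constant.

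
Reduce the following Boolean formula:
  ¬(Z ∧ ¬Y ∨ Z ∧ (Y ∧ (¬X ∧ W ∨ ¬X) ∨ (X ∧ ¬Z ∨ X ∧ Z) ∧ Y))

¬(Z ∧ ¬Y ∨ Z ∧ (Y ∧ (¬X ∧ W ∨ ¬X) ∨ (X ∧ ¬Z ∨ X ∧ Z) ∧ Y))
= ¬(Z ∧ ¬Y ∨ Z ∧ (Y ∧ (¬X ∧ W ∨ ¬X) ∨ X ∧ Y))   [distribution]
= ¬(Z ∧ ¬Y ∨ Z ∧ (Y ∧ ¬X ∨ X ∧ Y))   [absorption]
= ¬(Z ∧ ¬Y ∨ Z ∧ Y)   [distribution]
= ¬Z   [distribution]

¬Z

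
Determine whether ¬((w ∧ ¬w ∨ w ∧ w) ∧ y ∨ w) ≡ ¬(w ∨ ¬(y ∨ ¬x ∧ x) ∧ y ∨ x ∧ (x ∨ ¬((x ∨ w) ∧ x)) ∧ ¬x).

E1: ¬((w ∧ ¬w ∨ w ∧ w) ∧ y ∨ w)
    = ¬(w ∧ y ∨ w)   [distribution]
    = ¬w   [absorption]
E2: ¬(w ∨ ¬(y ∨ ¬x ∧ x) ∧ y ∨ x ∧ (x ∨ ¬((x ∨ w) ∧ x)) ∧ ¬x)
    = ¬(w ∨ ¬y ∧ y ∨ x ∧ (x ∨ ¬((x ∨ w) ∧ x)) ∧ ¬x)   [complement / identity]
    = ¬(w ∨ ¬y ∧ y ∨ x ∧ (x ∨ ¬x) ∧ ¬x)   [absorption]
    = ¬(w ∨ ¬y ∧ y ∨ x ∧ ¬x)   [complement / identity]
    = ¬(w ∨ x ∧ ¬x)   [complement / identity]
    = ¬w   [complement / identity]
Both reduce to ¬w, so they are equivalent.

Yes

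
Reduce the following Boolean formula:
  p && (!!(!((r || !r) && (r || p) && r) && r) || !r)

p && (!!(!((r || !r) && (r || p) && r) && r) || !r)
= p && (!!(!((r || p) && r) && r) || !r)
= p && (!!(!r && r) || !r)
= p && (!r && r || !r)
= p && !r

p && !r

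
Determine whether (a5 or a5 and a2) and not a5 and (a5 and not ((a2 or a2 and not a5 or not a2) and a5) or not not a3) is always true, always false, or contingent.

always false

(a5 or a5 and a2) and not a5 and (a5 and not ((a2 or a2 and not a5 or not a2) and a5) or not not a3)
= (a5 or a5 and a2) and not a5 and (a5 and not ((a2 or a2 and not a5 or not a2) and a5) or a3)   (double negation)
= a5 and not a5 and (a5 and not ((a2 or a2 and not a5 or not a2) and a5) or a3)   (absorption)
= a5 and not a5 and (a5 and not ((a2 or not a2) and a5) or a3)   (absorption)
= a5 and not a5 and (a5 and not a5 or a3)   (complement / identity)
= a5 and not a5   (absorption)
= False   (complement)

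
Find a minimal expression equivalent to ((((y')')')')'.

((((y')')')')'
= ((y')')'
= y'

y'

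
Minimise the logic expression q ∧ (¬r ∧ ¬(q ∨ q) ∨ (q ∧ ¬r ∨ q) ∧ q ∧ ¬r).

q ∧ (¬r ∧ ¬(q ∨ q) ∨ (q ∧ ¬r ∨ q) ∧ q ∧ ¬r)
= q ∧ (¬r ∧ ¬(q ∨ q) ∨ q ∧ ¬r)   (absorption)
= q ∧ (¬r ∧ ¬q ∨ q ∧ ¬r)   (idempotence)
= q ∧ ¬r   (distribution)

q ∧ ¬r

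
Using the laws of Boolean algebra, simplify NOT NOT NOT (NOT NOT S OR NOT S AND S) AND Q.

NOT NOT NOT (NOT NOT S OR NOT S AND S) AND Q
= NOT NOT NOT NOT NOT S AND Q   — complement / identity
= NOT NOT NOT S AND Q   — double negation
= NOT S AND Q   — double negation

NOT S AND Q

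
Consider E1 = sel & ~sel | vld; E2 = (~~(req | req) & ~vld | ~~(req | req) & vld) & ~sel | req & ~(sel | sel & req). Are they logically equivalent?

E1: sel & ~sel | vld
    = vld   [complement / identity]
E2: (~~(req | req) & ~vld | ~~(req | req) & vld) & ~sel | req & ~(sel | sel & req)
    = (~~(req | req) & ~vld | ~~(req | req) & vld) & ~sel | req & ~sel   [absorption]
    = ~~(req | req) & ~sel | req & ~sel   [distribution]
    = (req | req) & ~sel | req & ~sel   [double negation]
    = req & ~sel | req & ~sel   [idempotence]
    = req & ~sel   [idempotence]
These differ: at req=0, sel=0, vld=1, E1 = 1 but E2 = 0.

No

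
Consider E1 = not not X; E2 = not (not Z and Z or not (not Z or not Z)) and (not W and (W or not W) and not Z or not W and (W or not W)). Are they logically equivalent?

No

E1: not not X
    = X   (double negation)
E2: not (not Z and Z or not (not Z or not Z)) and (not W and (W or not W) and not Z or not W and (W or not W))
    = not (not Z and Z or not (not Z or not Z)) and not W and (W or not W)   (absorption)
    = not (not Z and Z or Z and Z) and not W and (W or not W)   (De Morgan)
    = not Z and not W and (W or not W)   (distribution)
    = not Z and not W   (complement / identity)
These differ: at W=0, X=0, Z=0, E1 = 0 but E2 = 1.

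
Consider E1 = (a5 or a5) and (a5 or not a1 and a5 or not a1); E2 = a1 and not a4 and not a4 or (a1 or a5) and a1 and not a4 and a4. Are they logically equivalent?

No

E1: (a5 or a5) and (a5 or not a1 and a5 or not a1)
    = a5 and (not a1 and a5 or not a1) or a5   — distribution
    = a5 and not a1 or a5   — absorption
    = a5   — absorption
E2: a1 and not a4 and not a4 or (a1 or a5) and a1 and not a4 and a4
    = a1 and not a4 and not a4 or a1 and not a4 and a4   — absorption
    = a1 and not a4   — distribution
These differ: at a1=0, a4=0, a5=1, E1 = 1 but E2 = 0.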